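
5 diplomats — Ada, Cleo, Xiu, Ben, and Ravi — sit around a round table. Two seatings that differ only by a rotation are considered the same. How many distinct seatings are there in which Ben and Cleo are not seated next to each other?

All circular seatings of 5 people number (4)! = 24.
Seatings with Ben beside Cleo: treat them as a block with 2 internal orders, giving 2 × (3)! = 12.
Subtracting, 24 − 12 = 12.

12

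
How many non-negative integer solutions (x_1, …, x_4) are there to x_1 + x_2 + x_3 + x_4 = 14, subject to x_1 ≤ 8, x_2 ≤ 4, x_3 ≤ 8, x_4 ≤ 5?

205

Ignoring the caps, the number of non-negative solutions to x_1+…+x_4 = 14 is C(17,3) = 680.
Subtract solutions that violate a single cap (substitute x_i' = x_i − (cap_i+1)): x_1 ≥ 9 gives C(8,3) = 56; x_2 ≥ 5 gives C(12,3) = 220; x_3 ≥ 9 gives C(8,3) = 56; x_4 ≥ 6 gives C(11,3) = 165. Together 497.
Add back pairs where two caps are both exceeded: 1 + 0 + 0 + 1 + 20 + 0 = 22.
By inclusion–exclusion the count is 680 − 497 + 22 = 205.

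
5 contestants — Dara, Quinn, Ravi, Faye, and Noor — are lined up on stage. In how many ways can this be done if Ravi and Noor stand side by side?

48

Glue Ravi and Noor into one block (2 internal orders), leaving 4 units to arrange in a row.
That gives 2 × 4! = 2 × 24 = 48.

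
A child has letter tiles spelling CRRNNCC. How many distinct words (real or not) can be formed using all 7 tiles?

210

CRRNNCC has 7 letters with C appearing 3 times, N appearing twice, and R appearing twice.
The number of distinct arrangements is 7!/(3!·2!·2!) = 5040/24 = 210.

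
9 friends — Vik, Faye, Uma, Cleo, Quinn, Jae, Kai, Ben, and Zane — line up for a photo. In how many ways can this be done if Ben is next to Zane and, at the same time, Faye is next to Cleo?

20160

Treat {Ben,Zane} as one block (2 orders) and {Faye,Cleo} as another (2 orders).
That leaves 7 units to arrange: 2 × 2 × 7! = 4 × 5040 = 20160.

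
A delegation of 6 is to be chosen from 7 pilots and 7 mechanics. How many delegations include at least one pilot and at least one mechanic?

Total 6-person selections from all 14: C(14,6) = 3003.
Subtract selections that omit an entire group: no pilots → C(7,6) = 7; no mechanics → C(7,6) = 7.
Both groups omitted at once is impossible, so 3003 − 14 = 2989.

2989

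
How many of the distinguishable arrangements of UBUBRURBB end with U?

With the last slot taken by U, it remains to arrange the other 8 letters (BUBRURBB).
Those 8 letters have B appearing 4 times, R appearing twice, and U appearing twice, giving (8)!/(4!·2!·2!) = 420.

420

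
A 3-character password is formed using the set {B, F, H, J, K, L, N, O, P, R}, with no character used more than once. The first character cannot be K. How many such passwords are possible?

648

The first character has 10−1 = 9 choices (anything except K).
The remaining 2 characters are filled from the other 9 symbols without repetition: 9 × 8 = 72.
Total: 9 × 72 = 648.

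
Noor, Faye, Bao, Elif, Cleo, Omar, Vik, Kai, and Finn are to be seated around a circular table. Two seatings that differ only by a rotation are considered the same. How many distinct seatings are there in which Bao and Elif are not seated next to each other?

All circular seatings of 9 people number (8)! = 40320.
Those with Bao next to Elif: fuse the pair into one unit and seat 8 units around a circle — 2·(7)! = 10080.
Subtracting, 40320 − 10080 = 30240.

30240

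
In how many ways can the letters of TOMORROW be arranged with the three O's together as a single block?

360

Treat the 3 copies of O as a single block. The multiset to arrange is then {OOO, M, R, R, T, W}, 6 items in all.
That gives (6)!/(2!) = 360 arrangements.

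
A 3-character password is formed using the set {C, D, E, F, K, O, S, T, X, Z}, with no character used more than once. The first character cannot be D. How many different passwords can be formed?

The first character has 10−1 = 9 choices (anything except D).
The remaining 2 characters are filled from the other 9 symbols without repetition: 9 × 8 = 72.
Total: 9 × 72 = 648.

648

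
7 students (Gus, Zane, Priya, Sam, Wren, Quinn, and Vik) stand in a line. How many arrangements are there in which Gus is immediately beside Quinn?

Treat {Gus, Quinn} as a single unit. There are 6 units to order, and the pair itself can be ordered 2 ways.
That gives 2 × 6! = 2 × 720 = 1440.

1440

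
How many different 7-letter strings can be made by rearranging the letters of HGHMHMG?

210

Letter multiplicities in HGHMHMG: G×2, H×3, M×2.
The number of distinct arrangements is 7!/(3!·2!·2!) = 5040/24 = 210.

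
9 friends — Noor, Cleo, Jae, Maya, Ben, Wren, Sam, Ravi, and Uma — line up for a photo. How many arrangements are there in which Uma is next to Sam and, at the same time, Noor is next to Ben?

20160

Treat {Uma,Sam} as one block (2 orders) and {Noor,Ben} as another (2 orders).
That leaves 7 units to arrange: 2 × 2 × 7! = 4 × 5040 = 20160.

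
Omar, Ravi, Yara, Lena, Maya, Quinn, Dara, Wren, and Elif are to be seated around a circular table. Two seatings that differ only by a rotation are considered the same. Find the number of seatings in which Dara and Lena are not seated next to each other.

30240

All circular seatings of 9 people number (8)! = 40320.
Those with Dara next to Lena: fuse the pair into one unit and seat 8 units around a circle — 2·(7)! = 10080.
Subtracting, 40320 − 10080 = 30240.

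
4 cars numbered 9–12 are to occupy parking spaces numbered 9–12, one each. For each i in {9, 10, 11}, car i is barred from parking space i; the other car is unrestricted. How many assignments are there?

Let Aᵢ (for i ∈ {9, 10, 11}) be the placements that put car i in its forbidden parking space. Any j of these fix j positions, leaving (4−j)! ways to fill the rest, and there are C(3,j) ways to pick which j.
By inclusion–exclusion, the number of valid placements is Σ_{j=0}^{3} (−1)^j C(3,j)·(4−j)!.
Computing: 24 − 18 + 6 − 1 = 11.

11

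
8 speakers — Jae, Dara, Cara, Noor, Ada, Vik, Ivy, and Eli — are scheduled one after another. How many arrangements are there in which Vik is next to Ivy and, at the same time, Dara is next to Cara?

2880

Treat {Vik,Ivy} as one block (2 orders) and {Dara,Cara} as another (2 orders).
That leaves 6 units to arrange: 2 × 2 × 6! = 4 × 720 = 2880.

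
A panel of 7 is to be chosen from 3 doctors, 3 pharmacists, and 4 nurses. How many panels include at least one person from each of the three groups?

With no constraint there are C(10,7) = 120 possible selections.
Subtract selections that omit an entire group: no doctors → C(7,7) = 1; no pharmacists → C(7,7) = 1; no nurses → C(6,7) = 0.
Add back selections omitting two groups (i.e. drawn from a single group): C(3,7) + C(3,7) + C(4,7) = 0.
By inclusion–exclusion: 120 − 2 + 0 = 118.

118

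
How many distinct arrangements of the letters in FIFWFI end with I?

20

With the last slot taken by I, it remains to arrange the other 5 letters (FFWFI).
Those 5 letters have F appearing 3 times, giving (5)!/(3!) = 20.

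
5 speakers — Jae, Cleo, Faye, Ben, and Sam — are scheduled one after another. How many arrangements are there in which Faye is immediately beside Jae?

Treat {Faye, Jae} as a single unit. There are 4 units to order, and the pair itself can be ordered 2 ways.
So the count is 2·(4)! = 48.

48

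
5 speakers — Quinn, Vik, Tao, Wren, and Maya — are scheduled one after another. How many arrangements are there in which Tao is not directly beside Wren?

There are 5! = 120 arrangements in all. If Tao and Wren are adjacent, merging them into one block gives 2·(4)! = 48 arrangements.
So 120 − 48 = 72 arrangements keep them apart.

72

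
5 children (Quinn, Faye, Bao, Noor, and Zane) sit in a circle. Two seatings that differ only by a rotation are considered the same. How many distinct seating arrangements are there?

Seat Quinn anywhere (absorbing the rotational symmetry), then permute the other 4: (4)! = 24.

24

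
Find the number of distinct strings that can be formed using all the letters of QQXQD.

20

The 5 letters of QQXQD have repeats: Q appearing 3 times.
The number of distinct arrangements is 5!/(3!) = 120/6 = 20.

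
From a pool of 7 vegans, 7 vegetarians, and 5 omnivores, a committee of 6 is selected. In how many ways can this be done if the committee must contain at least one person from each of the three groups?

Unrestricted: C(19,6) = 27132 ways to pick any 6 of the 19.
Subtract selections that omit an entire group: no vegans → C(12,6) = 924; no vegetarians → C(12,6) = 924; no omnivores → C(14,6) = 3003.
Add back selections omitting two groups (i.e. drawn from a single group): C(7,6) + C(7,6) + C(5,6) = 14.
By inclusion–exclusion: 27132 − 4851 + 14 = 22295.

22295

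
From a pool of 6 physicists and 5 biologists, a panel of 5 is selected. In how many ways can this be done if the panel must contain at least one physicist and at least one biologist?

455

Unrestricted: C(11,5) = 462 ways to pick any 5 of the 11.
Subtract selections that omit an entire group: no physicists → C(5,5) = 1; no biologists → C(6,5) = 6.
Both groups omitted at once is impossible, so 462 − 7 = 455.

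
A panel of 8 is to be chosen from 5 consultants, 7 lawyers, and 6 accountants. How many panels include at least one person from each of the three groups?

41811

Total 8-person selections from all 18: C(18,8) = 43758.
Selections missing a whole group: no consultants → C(13,8) = 1287; no lawyers → C(11,8) = 165; no accountants → C(12,8) = 495.
Add back selections omitting two groups (i.e. drawn from a single group): C(5,8) + C(7,8) + C(6,8) = 0.
By inclusion–exclusion: 43758 − 1947 + 0 = 41811.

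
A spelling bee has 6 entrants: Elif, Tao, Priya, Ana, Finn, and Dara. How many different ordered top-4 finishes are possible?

360

This is an ordered selection of 4 from 6: P(6,4).
That gives 6 × 5 × 4 × 3 = 360.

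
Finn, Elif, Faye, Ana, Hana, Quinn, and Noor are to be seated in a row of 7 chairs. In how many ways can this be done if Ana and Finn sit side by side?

Treat {Ana, Finn} as a single unit. There are 6 units to order, and the pair itself can be ordered 2 ways.
So the count is 2·(6)! = 1440.

1440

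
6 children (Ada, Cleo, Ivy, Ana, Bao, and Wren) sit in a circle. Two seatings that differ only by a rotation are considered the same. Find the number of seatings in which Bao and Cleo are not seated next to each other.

Without the restriction there are (5)! = 120 seatings.
Seatings with Bao beside Cleo: treat them as a block with 2 internal orders, giving 2 × (4)! = 48.
Subtracting, 120 − 48 = 72.

72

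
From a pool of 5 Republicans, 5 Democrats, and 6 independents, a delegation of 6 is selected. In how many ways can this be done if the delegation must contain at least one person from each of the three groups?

6875

With no constraint there are C(16,6) = 8008 possible selections.
Subtract selections that omit an entire group: no Republicans → C(11,6) = 462; no Democrats → C(11,6) = 462; no independents → C(10,6) = 210.
Add back selections omitting two groups (i.e. drawn from a single group): C(5,6) + C(5,6) + C(6,6) = 1.
By inclusion–exclusion: 8008 − 1134 + 1 = 6875.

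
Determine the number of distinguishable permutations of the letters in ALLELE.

60

Letter multiplicities in ALLELE: A×1, E×2, L×3.
Dividing 6! = 720 by 3!·2! = 12 for the repeated letters gives 60.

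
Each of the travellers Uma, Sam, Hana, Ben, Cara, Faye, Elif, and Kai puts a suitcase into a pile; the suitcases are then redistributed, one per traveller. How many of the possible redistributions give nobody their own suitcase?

Count assignments avoiding every fixed point. For any j of the 8 travellers fixed to their own suitcase, the other 8−j can be arranged in (8−j)! ways.
By inclusion–exclusion this is Σ_{j=0}^{8} (−1)^j C(8,j)·(8−j)!.
Computing: 40320 − 40320 + 20160 − 6720 + 1680 − 336 + 56 − 8 + 1 = 14833.

14833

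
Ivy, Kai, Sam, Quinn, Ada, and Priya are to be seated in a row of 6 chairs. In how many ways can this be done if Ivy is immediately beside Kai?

Place the 4 others and the Ivy-Kai pair as 5 objects in a line; the pair has 2 internal arrangements.
That gives 2 × 5! = 2 × 120 = 240.

240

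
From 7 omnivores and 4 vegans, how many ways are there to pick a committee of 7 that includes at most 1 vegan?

Split by how many vegans are chosen (0 through 1).
Sum: C(4,0)·C(7,7) + C(4,1)·C(7,6) = 1 + 28 = 29.

29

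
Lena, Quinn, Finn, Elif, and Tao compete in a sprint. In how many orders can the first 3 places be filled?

60

There are 5 choices for 1st place, 4 for 2nd, and 3 for 3rd.
That gives 5 × 4 × 3 = 60.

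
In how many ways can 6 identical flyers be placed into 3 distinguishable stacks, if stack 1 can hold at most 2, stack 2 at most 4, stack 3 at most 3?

9

Ignoring the caps, the number of non-negative solutions to x_1+…+x_3 = 6 is C(8,2) = 28.
Subtract solutions that violate a single cap (substitute x_i' = x_i − (cap_i+1)): x_1 ≥ 3 gives C(5,2) = 10; x_2 ≥ 5 gives C(3,2) = 3; x_3 ≥ 4 gives C(4,2) = 6. Together 19.
No two caps can be exceeded simultaneously, so the pair terms are all 0.
By inclusion–exclusion the count is 28 − 19 + 0 = 9.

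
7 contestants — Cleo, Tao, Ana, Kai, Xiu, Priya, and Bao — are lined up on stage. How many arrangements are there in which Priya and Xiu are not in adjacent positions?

3600

Of the 7! = 5040 arrangements, those with Priya and Xiu adjacent number 2 × 6! = 1440 (treat the pair as a block with 2 internal orders).
So 5040 − 1440 = 3600 arrangements keep them apart.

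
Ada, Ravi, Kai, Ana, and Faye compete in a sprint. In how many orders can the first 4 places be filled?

120

This is an ordered selection of 4 from 5: P(5,4).
That gives 5 × 4 × 3 × 2 = 120.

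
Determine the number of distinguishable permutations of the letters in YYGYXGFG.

YYGYXGFG has 8 letters with G appearing 3 times and Y appearing 3 times.
So there are 8! / (3!·3!) = 1120 distinguishable arrangements.

1120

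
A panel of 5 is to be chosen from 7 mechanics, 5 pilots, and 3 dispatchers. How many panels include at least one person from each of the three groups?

1925

Unrestricted: C(15,5) = 3003 ways to pick any 5 of the 15.
Selections missing a whole group: no mechanics → C(8,5) = 56; no pilots → C(10,5) = 252; no dispatchers → C(12,5) = 792.
Add back selections omitting two groups (i.e. drawn from a single group): C(7,5) + C(5,5) + C(3,5) = 22.
By inclusion–exclusion: 3003 − 1100 + 22 = 1925.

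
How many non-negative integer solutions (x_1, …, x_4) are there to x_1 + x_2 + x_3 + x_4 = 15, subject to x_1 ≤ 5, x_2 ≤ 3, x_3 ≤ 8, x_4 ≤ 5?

72

Ignoring the caps, the number of non-negative solutions to x_1+…+x_4 = 15 is C(18,3) = 816.
Subtract solutions that violate a single cap (substitute x_i' = x_i − (cap_i+1)): x_1 ≥ 6 gives C(12,3) = 220; x_2 ≥ 4 gives C(14,3) = 364; x_3 ≥ 9 gives C(9,3) = 84; x_4 ≥ 6 gives C(12,3) = 220. Together 888.
Add back pairs where two caps are both exceeded: 56 + 1 + 20 + 10 + 56 + 1 = 144.
By inclusion–exclusion the count is 816 − 888 + 144 = 72.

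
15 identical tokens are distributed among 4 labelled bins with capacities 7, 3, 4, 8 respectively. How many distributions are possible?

Without the upper bounds there are C(18,3) = 816 ways to split 15 among 4 bins.
Subtract solutions that violate a single cap (substitute x_i' = x_i − (cap_i+1)): x_1 ≥ 8 gives C(10,3) = 120; x_2 ≥ 4 gives C(14,3) = 364; x_3 ≥ 5 gives C(13,3) = 286; x_4 ≥ 9 gives C(9,3) = 84. Together 854.
Add back pairs where two caps are both exceeded: 20 + 10 + 0 + 84 + 10 + 4 = 128.
By inclusion–exclusion the count is 816 − 854 + 128 = 90.

90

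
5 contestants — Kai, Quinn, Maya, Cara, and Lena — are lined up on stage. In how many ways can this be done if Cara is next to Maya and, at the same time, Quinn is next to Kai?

Treat {Cara,Maya} as one block (2 orders) and {Quinn,Kai} as another (2 orders).
That leaves 3 units to arrange: 2 × 2 × 3! = 4 × 6 = 24.

24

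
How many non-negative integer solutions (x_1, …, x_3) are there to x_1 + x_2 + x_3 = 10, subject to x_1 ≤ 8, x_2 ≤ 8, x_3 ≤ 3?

Ignoring the caps, the number of non-negative solutions to x_1+…+x_3 = 10 is C(12,2) = 66.
Subtract solutions that violate a single cap (substitute x_i' = x_i − (cap_i+1)): x_1 ≥ 9 gives C(3,2) = 3; x_2 ≥ 9 gives C(3,2) = 3; x_3 ≥ 4 gives C(8,2) = 28. Together 34.
No two caps can be exceeded simultaneously, so the pair terms are all 0.
By inclusion–exclusion the count is 66 − 34 + 0 = 32.

32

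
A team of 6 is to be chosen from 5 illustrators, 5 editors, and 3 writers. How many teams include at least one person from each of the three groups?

1450

Unrestricted: C(13,6) = 1716 ways to pick any 6 of the 13.
Subtract selections that omit an entire group: no illustrators → C(8,6) = 28; no editors → C(8,6) = 28; no writers → C(10,6) = 210.
Add back selections omitting two groups (i.e. drawn from a single group): C(5,6) + C(5,6) + C(3,6) = 0.
By inclusion–exclusion: 1716 − 266 + 0 = 1450.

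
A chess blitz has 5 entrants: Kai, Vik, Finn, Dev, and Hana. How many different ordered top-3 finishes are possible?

60

This is an ordered selection of 3 from 5: P(5,3).
That gives 5 × 4 × 3 = 60.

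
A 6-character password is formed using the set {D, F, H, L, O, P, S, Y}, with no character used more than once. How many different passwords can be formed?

20160

With no repetition, fill the 6 characters in order: 8 choices, then 7, down to 3.
That product is 8 × 7 × 6 × 5 × 4 × 3 = 20160.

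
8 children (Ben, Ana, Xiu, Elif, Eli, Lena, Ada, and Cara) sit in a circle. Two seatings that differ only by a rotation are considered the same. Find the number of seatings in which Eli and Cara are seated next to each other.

1440

Glue Eli and Cara into a block (2 internal orders). Seating 7 units around a circle gives (6)! arrangements.
So 2 × (6)! = 2 × 720 = 1440.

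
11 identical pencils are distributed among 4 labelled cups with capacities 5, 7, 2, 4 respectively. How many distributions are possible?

Ignoring the caps, the number of non-negative solutions to x_1+…+x_4 = 11 is C(14,3) = 364.
Subtract solutions that violate a single cap (substitute x_i' = x_i − (cap_i+1)): x_1 ≥ 6 gives C(8,3) = 56; x_2 ≥ 8 gives C(6,3) = 20; x_3 ≥ 3 gives C(11,3) = 165; x_4 ≥ 5 gives C(9,3) = 84. Together 325.
Add back pairs where two caps are both exceeded: 0 + 10 + 1 + 1 + 0 + 20 = 32.
By inclusion–exclusion the count is 364 − 325 + 32 = 71.

71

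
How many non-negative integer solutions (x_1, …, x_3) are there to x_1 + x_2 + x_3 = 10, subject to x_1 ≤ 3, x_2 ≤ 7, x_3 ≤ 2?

Ignoring the caps, the number of non-negative solutions to x_1+…+x_3 = 10 is C(12,2) = 66.
Subtract solutions that violate a single cap (substitute x_i' = x_i − (cap_i+1)): x_1 ≥ 4 gives C(8,2) = 28; x_2 ≥ 8 gives C(4,2) = 6; x_3 ≥ 3 gives C(9,2) = 36. Together 70.
Add back pairs where two caps are both exceeded: 0 + 10 + 0 = 10.
By inclusion–exclusion the count is 66 − 70 + 10 = 6.

6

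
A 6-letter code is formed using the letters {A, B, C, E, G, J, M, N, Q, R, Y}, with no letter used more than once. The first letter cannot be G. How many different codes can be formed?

The first letter has 11−1 = 10 choices (anything except G).
The remaining 5 letters are filled from the other 10 symbols without repetition: 10 × 9 × 8 × 7 × 6 = 30240.
Total: 10 × 30240 = 302400.

302400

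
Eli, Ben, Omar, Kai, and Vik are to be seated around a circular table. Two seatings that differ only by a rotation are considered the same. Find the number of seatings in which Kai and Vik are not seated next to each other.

12

All circular seatings of 5 people number (4)! = 24.
Those with Kai next to Vik: fuse the pair into one unit and seat 4 units around a circle — 2·(3)! = 12.
Subtracting, 24 − 12 = 12.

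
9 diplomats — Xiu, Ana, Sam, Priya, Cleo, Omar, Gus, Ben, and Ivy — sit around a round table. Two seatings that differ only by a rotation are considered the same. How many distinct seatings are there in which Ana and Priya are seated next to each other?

10080

Glue Ana and Priya into a block (2 internal orders). Seating 8 units around a circle gives (7)! arrangements.
So 2 × (7)! = 2 × 5040 = 10080.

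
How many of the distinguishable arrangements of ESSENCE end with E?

With the last slot taken by E, it remains to arrange the other 6 letters (SSENCE).
Those 6 letters have E appearing twice and S appearing twice, giving (6)!/(2!·2!) = 180.

180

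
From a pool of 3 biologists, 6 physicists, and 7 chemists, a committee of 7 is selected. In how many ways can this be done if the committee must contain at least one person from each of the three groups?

With no constraint there are C(16,7) = 11440 possible selections.
Selections missing a whole group: no biologists → C(13,7) = 1716; no physicists → C(10,7) = 120; no chemists → C(9,7) = 36.
Add back selections omitting two groups (i.e. drawn from a single group): C(3,7) + C(6,7) + C(7,7) = 1.
By inclusion–exclusion: 11440 − 1872 + 1 = 9569.

9569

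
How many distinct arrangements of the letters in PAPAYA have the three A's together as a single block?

12

Treat the 3 copies of A as a single block. The multiset to arrange is then {AAA, P, P, Y}, 4 items in all.
That gives (4)!/(2!) = 12 arrangements.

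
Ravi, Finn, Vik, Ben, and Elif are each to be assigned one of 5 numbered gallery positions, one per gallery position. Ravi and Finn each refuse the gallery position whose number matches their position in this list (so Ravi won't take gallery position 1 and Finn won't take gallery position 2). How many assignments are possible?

Let Aᵢ (for i ∈ {1, 2}) be the placements that put person i in their forbidden gallery position. Any j of these fix j positions, leaving (5−j)! ways to fill the rest, and there are C(2,j) ways to pick which j.
By inclusion–exclusion, the number of valid placements is Σ_{j=0}^{2} (−1)^j C(2,j)·(5−j)!.
Computing: 120 − 48 + 6 = 78.

78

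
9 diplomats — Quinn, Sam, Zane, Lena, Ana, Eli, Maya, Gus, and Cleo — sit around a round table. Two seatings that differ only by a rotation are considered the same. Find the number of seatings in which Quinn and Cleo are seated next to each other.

10080

Treat {Quinn, Cleo} as one unit (2 internal orders) and seat the resulting 8 units around the table: (7)! circular arrangements.
So 2 × (7)! = 2 × 5040 = 10080.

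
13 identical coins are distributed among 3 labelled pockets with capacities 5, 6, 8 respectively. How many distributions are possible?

Ignoring the caps, the number of non-negative solutions to x_1+…+x_3 = 13 is C(15,2) = 105.
Subtract solutions that violate a single cap (substitute x_i' = x_i − (cap_i+1)): x_1 ≥ 6 gives C(9,2) = 36; x_2 ≥ 7 gives C(8,2) = 28; x_3 ≥ 9 gives C(6,2) = 15. Together 79.
Add back pairs where two caps are both exceeded: 1 + 0 + 0 = 1.
By inclusion–exclusion the count is 105 − 79 + 1 = 27.

27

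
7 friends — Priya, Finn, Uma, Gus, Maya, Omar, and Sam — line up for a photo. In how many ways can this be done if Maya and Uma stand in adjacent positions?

Place the 5 others and the Maya-Uma pair as 6 objects in a line; the pair has 2 internal arrangements.
That gives 2 × 6! = 2 × 720 = 1440.

1440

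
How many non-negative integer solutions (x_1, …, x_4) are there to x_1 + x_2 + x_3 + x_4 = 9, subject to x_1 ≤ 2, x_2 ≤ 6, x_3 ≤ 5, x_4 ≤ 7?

103

Ignoring the caps, the number of non-negative solutions to x_1+…+x_4 = 9 is C(12,3) = 220.
Subtract solutions that violate a single cap (substitute x_i' = x_i − (cap_i+1)): x_1 ≥ 3 gives C(9,3) = 84; x_2 ≥ 7 gives C(5,3) = 10; x_3 ≥ 6 gives C(6,3) = 20; x_4 ≥ 8 gives C(4,3) = 4. Together 118.
Add back pairs where two caps are both exceeded: 0 + 1 + 0 + 0 + 0 + 0 = 1.
By inclusion–exclusion the count is 220 − 118 + 1 = 103.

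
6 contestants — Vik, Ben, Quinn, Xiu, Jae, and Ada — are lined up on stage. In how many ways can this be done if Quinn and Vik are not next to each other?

There are 6! = 720 arrangements in all. If Quinn and Vik are adjacent, merging them into one block gives 2·(5)! = 240 arrangements.
Complementary counting: 720 − 240 = 480.

480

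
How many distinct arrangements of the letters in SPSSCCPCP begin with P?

With the first slot taken by P, it remains to arrange the other 8 letters (SSSCCPCP).
Those 8 letters have C appearing 3 times, P appearing twice, and S appearing 3 times, giving (8)!/(3!·3!·2!) = 560.

560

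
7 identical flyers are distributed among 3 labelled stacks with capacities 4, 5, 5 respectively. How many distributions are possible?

24

Without the upper bounds there are C(9,2) = 36 ways to split 7 among 3 stacks.
Subtract solutions that violate a single cap (substitute x_i' = x_i − (cap_i+1)): x_1 ≥ 5 gives C(4,2) = 6; x_2 ≥ 6 gives C(3,2) = 3; x_3 ≥ 6 gives C(3,2) = 3. Together 12.
No two caps can be exceeded simultaneously, so the pair terms are all 0.
By inclusion–exclusion the count is 36 − 12 + 0 = 24.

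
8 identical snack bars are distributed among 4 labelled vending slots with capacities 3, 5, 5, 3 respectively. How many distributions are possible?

Ignoring the caps, the number of non-negative solutions to x_1+…+x_4 = 8 is C(11,3) = 165.
Subtract solutions that violate a single cap (substitute x_i' = x_i − (cap_i+1)): x_1 ≥ 4 gives C(7,3) = 35; x_2 ≥ 6 gives C(5,3) = 10; x_3 ≥ 6 gives C(5,3) = 10; x_4 ≥ 4 gives C(7,3) = 35. Together 90.
Add back pairs where two caps are both exceeded: 0 + 0 + 1 + 0 + 0 + 0 = 1.
By inclusion–exclusion the count is 165 − 90 + 1 = 76.

76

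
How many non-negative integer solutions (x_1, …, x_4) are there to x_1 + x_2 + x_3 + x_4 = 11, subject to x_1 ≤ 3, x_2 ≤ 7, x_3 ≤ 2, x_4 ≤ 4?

41

By stars and bars, unrestricted non-negative solutions to x_1+…+x_4 = 11 number C(11+3,3) = 364.
Subtract solutions that violate a single cap (substitute x_i' = x_i − (cap_i+1)): x_1 ≥ 4 gives C(10,3) = 120; x_2 ≥ 8 gives C(6,3) = 20; x_3 ≥ 3 gives C(11,3) = 165; x_4 ≥ 5 gives C(9,3) = 84. Together 389.
Add back pairs where two caps are both exceeded: 0 + 35 + 10 + 1 + 0 + 20 = 66.
By inclusion–exclusion the count is 364 − 389 + 66 = 41.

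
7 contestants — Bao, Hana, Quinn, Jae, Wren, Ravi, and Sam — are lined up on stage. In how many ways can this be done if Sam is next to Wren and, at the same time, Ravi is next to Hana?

480

Treat {Sam,Wren} as one block (2 orders) and {Ravi,Hana} as another (2 orders).
That leaves 5 units to arrange: 2 × 2 × 5! = 4 × 120 = 480.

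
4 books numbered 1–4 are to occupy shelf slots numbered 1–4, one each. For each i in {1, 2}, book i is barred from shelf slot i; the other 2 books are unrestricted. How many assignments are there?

Let Aᵢ (for i ∈ {1, 2}) be the placements that put book i in its forbidden shelf slot. Any j of these fix j positions, leaving (4−j)! ways to fill the rest, and there are C(2,j) ways to pick which j.
By inclusion–exclusion, the number of valid placements is Σ_{j=0}^{2} (−1)^j C(2,j)·(4−j)!.
Computing: 24 − 12 + 2 = 14.

14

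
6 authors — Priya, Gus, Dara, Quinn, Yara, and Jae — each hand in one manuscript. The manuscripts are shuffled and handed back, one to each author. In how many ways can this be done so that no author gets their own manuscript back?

265

Count assignments avoiding every fixed point. For any j of the 6 authors fixed to their own manuscript, the other 6−j can be arranged in (6−j)! ways.
By inclusion–exclusion this is Σ_{j=0}^{6} (−1)^j C(6,j)·(6−j)!.
Computing: 720 − 720 + 360 − 120 + 30 − 6 + 1 = 265.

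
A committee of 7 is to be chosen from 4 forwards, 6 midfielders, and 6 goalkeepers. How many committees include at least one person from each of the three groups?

Unrestricted: C(16,7) = 11440 ways to pick any 7 of the 16.
Subtract selections that omit an entire group: no forwards → C(12,7) = 792; no midfielders → C(10,7) = 120; no goalkeepers → C(10,7) = 120.
Add back selections omitting two groups (i.e. drawn from a single group): C(4,7) + C(6,7) + C(6,7) = 0.
By inclusion–exclusion: 11440 − 1032 + 0 = 10408.

10408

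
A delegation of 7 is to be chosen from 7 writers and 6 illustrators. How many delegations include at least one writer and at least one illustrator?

Unrestricted: C(13,7) = 1716 ways to pick any 7 of the 13.
Subtract selections that omit an entire group: no writers → C(6,7) = 0; no illustrators → C(7,7) = 1.
Both groups omitted at once is impossible, so 1716 − 1 = 1715.

1715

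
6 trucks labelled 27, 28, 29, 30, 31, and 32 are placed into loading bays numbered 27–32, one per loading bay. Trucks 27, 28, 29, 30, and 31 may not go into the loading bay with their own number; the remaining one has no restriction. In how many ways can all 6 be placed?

Let Aᵢ (for 27 ≤ i ≤ 31) be the placements that put truck i in its forbidden loading bay. Any j of these fix j positions, leaving (6−j)! ways to fill the rest, and there are C(5,j) ways to pick which j.
By inclusion–exclusion, the number of valid placements is Σ_{j=0}^{5} (−1)^j C(5,j)·(6−j)!.
Computing: 720 − 600 + 240 − 60 + 10 − 1 = 309.

309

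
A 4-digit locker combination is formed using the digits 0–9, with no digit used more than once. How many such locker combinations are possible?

Choose and order 4 of the 10 symbols: the first digit has 10 options, the next 9, then 8, 7.
10 × 9 × 8 × 7 = 5040.

5040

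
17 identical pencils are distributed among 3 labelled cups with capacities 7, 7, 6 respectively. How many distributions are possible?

Without the upper bounds there are C(19,2) = 171 ways to split 17 among 3 cups.
Subtract solutions that violate a single cap (substitute x_i' = x_i − (cap_i+1)): x_1 ≥ 8 gives C(11,2) = 55; x_2 ≥ 8 gives C(11,2) = 55; x_3 ≥ 7 gives C(12,2) = 66. Together 176.
Add back pairs where two caps are both exceeded: 3 + 6 + 6 = 15.
By inclusion–exclusion the count is 171 − 176 + 15 = 10.

10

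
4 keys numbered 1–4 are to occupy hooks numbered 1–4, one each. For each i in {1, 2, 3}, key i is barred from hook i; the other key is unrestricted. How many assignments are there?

11

Let Aᵢ (for i ∈ {1, 2, 3}) be the placements that put key i in its forbidden hook. Any j of these fix j positions, leaving (4−j)! ways to fill the rest, and there are C(3,j) ways to pick which j.
By inclusion–exclusion, the number of valid placements is Σ_{j=0}^{3} (−1)^j C(3,j)·(4−j)!.
Computing: 24 − 18 + 6 − 1 = 11.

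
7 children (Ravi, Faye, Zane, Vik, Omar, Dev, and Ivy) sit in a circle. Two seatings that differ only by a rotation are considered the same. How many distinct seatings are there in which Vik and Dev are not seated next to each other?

480

Without the restriction there are (6)! = 720 seatings.
Those with Vik next to Dev: fuse the pair into one unit and seat 6 units around a circle — 2·(5)! = 240.
Subtracting, 720 − 240 = 480.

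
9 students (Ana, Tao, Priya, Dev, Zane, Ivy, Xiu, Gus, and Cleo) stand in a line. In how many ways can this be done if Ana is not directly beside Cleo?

There are 9! = 362880 arrangements in all. If Ana and Cleo are adjacent, merging them into one block gives 2·(8)! = 80640 arrangements.
So 362880 − 80640 = 282240 arrangements keep them apart.

282240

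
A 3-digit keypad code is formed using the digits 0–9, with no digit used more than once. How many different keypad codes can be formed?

720

This is a permutation of 3 out of 10: P(10,3) = 10!/7!.
That product is 10 × 9 × 8 = 720.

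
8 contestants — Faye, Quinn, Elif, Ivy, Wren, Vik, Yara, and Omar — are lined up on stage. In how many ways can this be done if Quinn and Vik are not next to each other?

30240

There are 8! = 40320 arrangements in all. If Quinn and Vik are adjacent, merging them into one block gives 2·(7)! = 10080 arrangements.
So 40320 − 10080 = 30240 arrangements keep them apart.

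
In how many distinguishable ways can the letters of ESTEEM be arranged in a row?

120

ESTEEM has 6 letters with E appearing 3 times.
The number of distinct arrangements is 6!/(3!) = 720/6 = 120.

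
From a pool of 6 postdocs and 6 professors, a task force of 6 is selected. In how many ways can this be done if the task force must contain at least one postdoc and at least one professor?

Unrestricted: C(12,6) = 924 ways to pick any 6 of the 12.
Subtract selections that omit an entire group: no postdocs → C(6,6) = 1; no professors → C(6,6) = 1.
Both groups omitted at once is impossible, so 924 − 2 = 922.

922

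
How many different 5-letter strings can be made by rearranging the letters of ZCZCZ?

Letter multiplicities in ZCZCZ: C×2, Z×3.
Dividing 5! = 120 by 3!·2! = 12 for the repeated letters gives 10.

10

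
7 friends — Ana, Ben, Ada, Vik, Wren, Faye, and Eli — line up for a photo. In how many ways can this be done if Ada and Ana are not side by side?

Of the 7! = 5040 arrangements, those with Ada and Ana adjacent number 2 × 6! = 1440 (treat the pair as a block with 2 internal orders).
Complementary counting: 5040 − 1440 = 3600.

3600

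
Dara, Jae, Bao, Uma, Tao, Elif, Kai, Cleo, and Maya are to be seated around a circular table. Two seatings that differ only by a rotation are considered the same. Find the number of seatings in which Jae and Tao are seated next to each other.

10080

Treat {Jae, Tao} as one unit (2 internal orders) and seat the resulting 8 units around the table: (7)! circular arrangements.
So 2 × (7)! = 2 × 5040 = 10080.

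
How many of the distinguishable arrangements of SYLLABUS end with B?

With the last slot taken by B, it remains to arrange the other 7 letters (SYLLAUS).
Those 7 letters have L appearing twice and S appearing twice, giving (7)!/(2!·2!) = 1260.

1260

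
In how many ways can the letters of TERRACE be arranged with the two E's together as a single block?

360

Treat the 2 copies of E as a single block. The multiset to arrange is then {EE, A, C, R, R, T}, 6 items in all.
That gives (6)!/(2!) = 360 arrangements.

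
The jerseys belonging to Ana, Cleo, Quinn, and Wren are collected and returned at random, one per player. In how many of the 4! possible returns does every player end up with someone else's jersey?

9

Let Aᵢ be the assignments in which player i gets their old jersey. We want the size of the complement of A₁∪…∪A_4.
By inclusion–exclusion this is Σ_{j=0}^{4} (−1)^j C(4,j)·(4−j)!.
Computing: 24 − 24 + 12 − 4 + 1 = 9.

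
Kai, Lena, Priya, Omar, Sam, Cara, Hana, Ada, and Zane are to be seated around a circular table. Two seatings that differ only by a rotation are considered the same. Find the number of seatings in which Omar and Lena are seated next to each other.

10080

Treat {Omar, Lena} as one unit (2 internal orders) and seat the resulting 8 units around the table: (7)! circular arrangements.
So 2 × (7)! = 2 × 5040 = 10080.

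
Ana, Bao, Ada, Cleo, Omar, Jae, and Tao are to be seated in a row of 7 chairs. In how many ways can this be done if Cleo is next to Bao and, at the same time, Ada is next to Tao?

480

Treat {Cleo,Bao} as one block (2 orders) and {Ada,Tao} as another (2 orders).
That leaves 5 units to arrange: 2 × 2 × 5! = 4 × 120 = 480.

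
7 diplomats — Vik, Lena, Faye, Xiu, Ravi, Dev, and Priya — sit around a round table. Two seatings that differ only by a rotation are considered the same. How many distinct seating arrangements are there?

Fix one person's seat to break rotational symmetry; the remaining 6 people can be arranged in (6)! = 720 ways.

720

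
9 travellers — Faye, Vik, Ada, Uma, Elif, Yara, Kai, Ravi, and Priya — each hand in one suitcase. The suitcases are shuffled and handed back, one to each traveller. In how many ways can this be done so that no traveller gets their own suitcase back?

133496

Let Aᵢ be the assignments in which traveller i gets their own suitcase. We want the size of the complement of A₁∪…∪A_9.
By inclusion–exclusion this is Σ_{j=0}^{9} (−1)^j C(9,j)·(9−j)!.
Computing: 362880 − 362880 + 181440 − 60480 + 15120 − 3024 + 504 − 72 + 9 − 1 = 133496.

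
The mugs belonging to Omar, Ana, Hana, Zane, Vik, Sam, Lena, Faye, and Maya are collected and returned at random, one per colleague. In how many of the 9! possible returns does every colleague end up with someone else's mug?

133496

Count assignments avoiding every fixed point. For any j of the 9 colleagues fixed to their own mug, the other 9−j can be arranged in (9−j)! ways.
By inclusion–exclusion this is Σ_{j=0}^{9} (−1)^j C(9,j)·(9−j)!.
Computing: 362880 − 362880 + 181440 − 60480 + 15120 − 3024 + 504 − 72 + 9 − 1 = 133496.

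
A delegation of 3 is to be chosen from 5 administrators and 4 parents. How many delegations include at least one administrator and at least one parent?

With no constraint there are C(9,3) = 84 possible selections.
Subtract selections that omit an entire group: no administrators → C(4,3) = 4; no parents → C(5,3) = 10.
Both groups omitted at once is impossible, so 84 − 14 = 70.

70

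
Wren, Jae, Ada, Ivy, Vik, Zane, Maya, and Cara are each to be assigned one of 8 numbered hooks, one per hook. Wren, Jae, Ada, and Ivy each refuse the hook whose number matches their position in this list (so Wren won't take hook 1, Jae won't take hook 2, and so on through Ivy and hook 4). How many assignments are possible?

24024

Let Aᵢ (for 1 ≤ i ≤ 4) be the placements that put person i in their forbidden hook. Any j of these fix j positions, leaving (8−j)! ways to fill the rest, and there are C(4,j) ways to pick which j.
By inclusion–exclusion, the number of valid placements is Σ_{j=0}^{4} (−1)^j C(4,j)·(8−j)!.
Computing: 40320 − 20160 + 4320 − 480 + 24 = 24024.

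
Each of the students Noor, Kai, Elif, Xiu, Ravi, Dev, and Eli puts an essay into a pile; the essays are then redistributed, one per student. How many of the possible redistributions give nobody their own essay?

1854

This is the derangement count D_7: permutations of 7 items with no fixed point.
By inclusion–exclusion this is Σ_{j=0}^{7} (−1)^j C(7,j)·(7−j)!.
Computing: 5040 − 5040 + 2520 − 840 + 210 − 42 + 7 − 1 = 1854.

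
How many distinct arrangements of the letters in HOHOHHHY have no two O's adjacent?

126

There are 8!/(5!·2!) = 168 arrangements of HOHOHHHY in total.
Arrangements with the O's together: treat OO as one letter, giving (7)!/(5!) = 42.
Hence 168 − 42 = 126.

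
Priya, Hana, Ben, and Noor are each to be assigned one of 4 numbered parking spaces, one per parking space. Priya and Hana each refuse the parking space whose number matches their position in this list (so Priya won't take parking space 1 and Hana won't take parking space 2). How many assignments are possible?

14

Let Aᵢ (for i ∈ {1, 2}) be the placements that put person i in their forbidden parking space. Any j of these fix j positions, leaving (4−j)! ways to fill the rest, and there are C(2,j) ways to pick which j.
By inclusion–exclusion, the number of valid placements is Σ_{j=0}^{2} (−1)^j C(2,j)·(4−j)!.
Computing: 24 − 12 + 2 = 14.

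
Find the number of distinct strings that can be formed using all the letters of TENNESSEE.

TENNESSEE has 9 letters with E appearing 4 times, N appearing twice, and S appearing twice.
The number of distinct arrangements is 9!/(4!·2!·2!) = 362880/96 = 3780.

3780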